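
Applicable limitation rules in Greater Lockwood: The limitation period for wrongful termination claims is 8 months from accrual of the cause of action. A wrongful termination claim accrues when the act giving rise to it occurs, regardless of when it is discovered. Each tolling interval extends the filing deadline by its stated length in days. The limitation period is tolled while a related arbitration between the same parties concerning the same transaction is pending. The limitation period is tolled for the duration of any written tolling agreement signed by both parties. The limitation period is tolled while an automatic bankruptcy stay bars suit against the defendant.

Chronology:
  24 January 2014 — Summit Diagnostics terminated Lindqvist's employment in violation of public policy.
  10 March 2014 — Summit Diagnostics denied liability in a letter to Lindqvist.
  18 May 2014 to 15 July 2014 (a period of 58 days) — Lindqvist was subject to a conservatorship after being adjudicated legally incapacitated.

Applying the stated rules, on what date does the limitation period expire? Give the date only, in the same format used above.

24 September 2014

The cause of action accrued on 24 January 2014, the date of the act.
The untolled deadline — 8 months after 24 January 2014 — is 24 September 2014.
Although the plaintiff's incapacity ran from 18 May 2014 to 15 July 2014, the stated rules do not make that a tolling event, so it is disregarded.
The other events in the timeline have no effect on the limitation period under the stated rules.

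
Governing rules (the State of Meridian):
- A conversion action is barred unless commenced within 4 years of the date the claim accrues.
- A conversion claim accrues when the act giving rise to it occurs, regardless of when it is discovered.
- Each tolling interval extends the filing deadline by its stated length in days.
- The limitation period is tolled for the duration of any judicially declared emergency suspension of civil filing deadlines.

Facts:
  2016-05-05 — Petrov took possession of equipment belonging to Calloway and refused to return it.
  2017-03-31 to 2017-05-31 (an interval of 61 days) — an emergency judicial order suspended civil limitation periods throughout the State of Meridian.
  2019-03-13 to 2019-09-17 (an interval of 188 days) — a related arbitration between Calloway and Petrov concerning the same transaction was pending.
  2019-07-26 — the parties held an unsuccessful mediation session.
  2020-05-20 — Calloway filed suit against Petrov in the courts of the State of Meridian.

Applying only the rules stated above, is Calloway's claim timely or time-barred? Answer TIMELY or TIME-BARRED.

TIMELY

The claim accrued on 2016-05-05, the date of the act.
Adding the 4 years base period to 2016-05-05 gives a deadline of 2020-05-05, before any tolling.
Because the emergency suspension of filing deadlines ran from 2017-03-31 to 2017-05-31, the deadline is extended by 61 days to 2020-07-05.
The pending related arbitration from 2019-03-13 to 2019-09-17 does not toll the period, because no stated rule makes a pending arbitration a tolling event.
None of the other events listed affects the running of the period under the stated rules.
The 2020-05-20 filing precedes the 2020-07-05 deadline; the claim is timely.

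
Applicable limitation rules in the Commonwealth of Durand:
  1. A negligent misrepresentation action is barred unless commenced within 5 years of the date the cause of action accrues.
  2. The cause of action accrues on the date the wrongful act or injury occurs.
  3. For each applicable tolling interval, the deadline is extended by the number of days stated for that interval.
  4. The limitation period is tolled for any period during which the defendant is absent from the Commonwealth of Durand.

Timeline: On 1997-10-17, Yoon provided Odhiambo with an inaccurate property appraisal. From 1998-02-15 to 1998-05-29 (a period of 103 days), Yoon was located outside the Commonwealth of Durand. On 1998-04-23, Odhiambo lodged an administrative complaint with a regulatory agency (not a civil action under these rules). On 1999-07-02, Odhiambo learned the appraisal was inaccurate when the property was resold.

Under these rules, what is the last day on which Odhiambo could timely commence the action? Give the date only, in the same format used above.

2003-01-28

The claim accrued on 1997-10-17, when the wrongful act occurred; under the stated occurrence rule the 1999-07-02 discovery does not delay accrual.
The untolled deadline — 5 years after 1997-10-17 — is 2002-10-17.
Because the defendant's absence from the jurisdiction ran from 1998-02-15 to 1998-05-29, the deadline is extended by 103 days to 2003-01-28.
The other events in the timeline have no effect on the limitation period under the stated rules.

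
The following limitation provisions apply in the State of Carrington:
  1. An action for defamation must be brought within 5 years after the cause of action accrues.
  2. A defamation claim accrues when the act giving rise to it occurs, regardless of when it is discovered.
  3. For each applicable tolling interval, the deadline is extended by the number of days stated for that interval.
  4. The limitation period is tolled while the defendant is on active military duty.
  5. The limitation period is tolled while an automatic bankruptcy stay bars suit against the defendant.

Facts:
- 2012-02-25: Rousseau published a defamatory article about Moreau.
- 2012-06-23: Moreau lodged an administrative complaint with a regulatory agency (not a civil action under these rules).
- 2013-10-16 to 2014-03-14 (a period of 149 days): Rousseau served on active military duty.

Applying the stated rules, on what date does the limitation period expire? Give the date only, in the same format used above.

The limitation period began to run on 2012-02-25.
Adding the 5 years base period to 2012-02-25 gives a deadline of 2017-02-25, before any tolling.
Because the defendant's active military service ran from 2013-10-16 to 2014-03-14, the deadline is extended by 149 days to 2017-07-24.
Nothing else in the chronology tolls or restarts the period.

2017-07-24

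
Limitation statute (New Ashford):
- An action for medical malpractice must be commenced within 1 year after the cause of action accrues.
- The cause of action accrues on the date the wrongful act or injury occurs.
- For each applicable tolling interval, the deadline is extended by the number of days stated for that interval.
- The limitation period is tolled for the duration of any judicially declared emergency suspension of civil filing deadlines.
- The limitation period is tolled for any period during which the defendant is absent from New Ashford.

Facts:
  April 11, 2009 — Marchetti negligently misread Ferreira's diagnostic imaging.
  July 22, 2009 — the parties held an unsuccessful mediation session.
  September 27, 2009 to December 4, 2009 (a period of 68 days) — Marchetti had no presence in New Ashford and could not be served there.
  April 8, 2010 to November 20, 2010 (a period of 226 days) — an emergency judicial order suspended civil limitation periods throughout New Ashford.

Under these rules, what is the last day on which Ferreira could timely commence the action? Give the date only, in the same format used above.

The claim accrued on April 11, 2009, when the wrongful act occurred.
Adding the 1 year base period to April 11, 2009 gives a deadline of April 11, 2010, before any tolling.
Because the defendant's absence from the jurisdiction ran from September 27, 2009 to December 4, 2009, the deadline is extended by 68 days to June 18, 2010.
The period was tolled for 226 days by the emergency suspension of filing deadlines (April 8, 2010 to November 20, 2010), pushing the deadline to January 30, 2011.
Nothing else in the chronology tolls or restarts the period.

January 30, 2011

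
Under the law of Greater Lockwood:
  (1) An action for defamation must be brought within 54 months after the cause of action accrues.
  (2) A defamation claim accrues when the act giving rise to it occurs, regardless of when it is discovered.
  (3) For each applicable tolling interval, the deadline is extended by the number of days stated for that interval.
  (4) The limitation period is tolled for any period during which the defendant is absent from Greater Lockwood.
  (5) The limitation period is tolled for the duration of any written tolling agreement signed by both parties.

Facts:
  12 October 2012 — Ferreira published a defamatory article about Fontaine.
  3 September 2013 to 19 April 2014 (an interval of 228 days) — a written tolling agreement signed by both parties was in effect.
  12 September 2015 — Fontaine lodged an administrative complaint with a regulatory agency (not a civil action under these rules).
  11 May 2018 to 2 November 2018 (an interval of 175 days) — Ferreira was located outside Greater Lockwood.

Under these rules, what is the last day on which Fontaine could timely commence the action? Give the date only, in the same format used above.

26 November 2017

The cause of action accrued on 12 October 2012, the date of the act.
Adding the 54 months base period to 12 October 2012 gives a deadline of 12 April 2017, before any tolling.
The written tolling agreement from 3 September 2013 to 19 April 2014 tolled the period for 228 days, extending the deadline to 26 November 2017.
The defendant's absence from the jurisdiction starting 11 May 2018 came too late — the period had run on 26 November 2017 — and so does not extend the deadline.
None of the other events listed affects the running of the period under the stated rules.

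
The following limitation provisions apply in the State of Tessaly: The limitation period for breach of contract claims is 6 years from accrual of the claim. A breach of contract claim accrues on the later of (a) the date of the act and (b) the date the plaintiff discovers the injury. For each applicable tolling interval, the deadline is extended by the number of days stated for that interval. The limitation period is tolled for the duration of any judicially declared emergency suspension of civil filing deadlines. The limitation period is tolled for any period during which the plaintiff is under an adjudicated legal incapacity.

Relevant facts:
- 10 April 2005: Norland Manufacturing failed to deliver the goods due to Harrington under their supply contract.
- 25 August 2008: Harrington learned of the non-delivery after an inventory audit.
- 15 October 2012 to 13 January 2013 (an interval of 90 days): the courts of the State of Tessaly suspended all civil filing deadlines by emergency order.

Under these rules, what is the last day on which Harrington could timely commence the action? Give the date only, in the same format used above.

The claim accrued on 25 August 2008 — the later of the 10 April 2005 act and the 25 August 2008 discovery.
Adding the 6 years base period to 25 August 2008 gives a deadline of 25 August 2014, before any tolling.
The emergency suspension of filing deadlines from 15 October 2012 to 13 January 2013 tolled the period for 90 days, extending the deadline to 23 November 2014.

23 November 2014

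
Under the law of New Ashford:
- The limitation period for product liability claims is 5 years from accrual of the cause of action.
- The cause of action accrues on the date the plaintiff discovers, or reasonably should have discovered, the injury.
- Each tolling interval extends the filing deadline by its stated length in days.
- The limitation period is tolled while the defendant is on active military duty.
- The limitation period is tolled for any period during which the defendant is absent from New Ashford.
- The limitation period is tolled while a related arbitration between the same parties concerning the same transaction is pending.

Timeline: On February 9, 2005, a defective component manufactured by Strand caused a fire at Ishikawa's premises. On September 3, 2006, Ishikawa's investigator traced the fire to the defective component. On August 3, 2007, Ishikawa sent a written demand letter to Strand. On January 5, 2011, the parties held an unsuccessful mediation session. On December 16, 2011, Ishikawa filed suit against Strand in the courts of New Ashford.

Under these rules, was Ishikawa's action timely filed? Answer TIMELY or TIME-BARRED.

Under the discovery rule, the claim accrued on September 3, 2006, when Ishikawa discovered the injury — not on the February 9, 2005 date of the underlying act.
The untolled deadline — 5 years after September 3, 2006 — is September 3, 2011.
The other events in the timeline have no effect on the limitation period under the stated rules.
Ishikawa filed on December 16, 2011, after the September 3, 2011 deadline, so the action is time-barred.

TIME-BARRED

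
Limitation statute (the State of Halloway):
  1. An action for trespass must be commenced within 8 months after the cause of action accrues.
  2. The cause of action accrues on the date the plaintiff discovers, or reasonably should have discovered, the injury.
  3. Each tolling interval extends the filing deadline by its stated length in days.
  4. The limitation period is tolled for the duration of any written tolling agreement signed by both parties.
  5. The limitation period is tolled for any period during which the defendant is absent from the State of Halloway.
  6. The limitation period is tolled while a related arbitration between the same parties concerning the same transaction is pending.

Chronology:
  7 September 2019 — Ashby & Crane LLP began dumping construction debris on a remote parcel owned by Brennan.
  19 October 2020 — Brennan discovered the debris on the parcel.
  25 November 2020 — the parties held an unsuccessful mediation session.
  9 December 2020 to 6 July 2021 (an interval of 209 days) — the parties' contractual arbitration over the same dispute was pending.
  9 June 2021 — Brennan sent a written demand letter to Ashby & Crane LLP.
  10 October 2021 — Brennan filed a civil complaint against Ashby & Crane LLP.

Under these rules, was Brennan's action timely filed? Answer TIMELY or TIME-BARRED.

Accrual is tied to discovery, so the period began on 19 October 2020 rather than on 7 September 2019 when the act occurred.
Adding the 8 months base period to 19 October 2020 gives a deadline of 19 June 2021, before any tolling.
The period was tolled for 209 days by the pending related arbitration (9 December 2020 to 6 July 2021), pushing the deadline to 14 January 2022.
The other events in the timeline have no effect on the limitation period under the stated rules.
The 10 October 2021 filing precedes the 14 January 2022 deadline; the claim is timely.

TIMELY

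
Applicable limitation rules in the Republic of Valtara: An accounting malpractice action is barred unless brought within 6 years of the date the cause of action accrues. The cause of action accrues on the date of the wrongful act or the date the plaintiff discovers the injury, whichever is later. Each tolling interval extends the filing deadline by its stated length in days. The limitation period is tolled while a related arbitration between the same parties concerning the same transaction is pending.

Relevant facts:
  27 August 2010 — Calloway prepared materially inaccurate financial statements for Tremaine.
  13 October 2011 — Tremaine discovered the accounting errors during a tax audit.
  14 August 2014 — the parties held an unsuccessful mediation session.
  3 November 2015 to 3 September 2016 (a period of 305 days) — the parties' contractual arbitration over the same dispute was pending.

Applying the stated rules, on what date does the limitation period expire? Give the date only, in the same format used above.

14 August 2018

The claim accrued on 13 October 2011 — the later of the 27 August 2010 act and the 13 October 2011 discovery.
6 years from 13 October 2011 is 13 October 2017.
The pending related arbitration from 3 November 2015 to 3 September 2016 tolled the period for 305 days, extending the deadline to 14 August 2018.
Nothing else in the chronology tolls or restarts the period.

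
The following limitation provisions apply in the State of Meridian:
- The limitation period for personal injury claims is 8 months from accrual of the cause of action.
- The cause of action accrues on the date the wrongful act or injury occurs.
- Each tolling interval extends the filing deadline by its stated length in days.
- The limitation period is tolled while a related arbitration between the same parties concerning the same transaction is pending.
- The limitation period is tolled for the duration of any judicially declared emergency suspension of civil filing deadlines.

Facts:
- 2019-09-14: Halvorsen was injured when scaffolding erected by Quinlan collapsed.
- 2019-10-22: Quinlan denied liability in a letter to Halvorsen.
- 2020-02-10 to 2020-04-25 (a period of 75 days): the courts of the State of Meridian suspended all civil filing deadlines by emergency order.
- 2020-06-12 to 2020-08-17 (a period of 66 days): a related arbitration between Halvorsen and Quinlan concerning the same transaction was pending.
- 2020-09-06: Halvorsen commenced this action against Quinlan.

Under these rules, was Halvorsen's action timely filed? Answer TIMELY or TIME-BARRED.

The cause of action accrued on 2019-09-14, the date of the act.
8 months from 2019-09-14 is 2020-05-14.
The period was tolled for 75 days by the emergency suspension of filing deadlines (2020-02-10 to 2020-04-25), pushing the deadline to 2020-07-28.
The pending related arbitration from 2020-06-12 to 2020-08-17 tolled the period for 66 days, extending the deadline to 2020-10-02.
Nothing else in the chronology tolls or restarts the period.
The 2020-09-06 filing precedes the 2020-10-02 deadline; the claim is timely.

TIMELY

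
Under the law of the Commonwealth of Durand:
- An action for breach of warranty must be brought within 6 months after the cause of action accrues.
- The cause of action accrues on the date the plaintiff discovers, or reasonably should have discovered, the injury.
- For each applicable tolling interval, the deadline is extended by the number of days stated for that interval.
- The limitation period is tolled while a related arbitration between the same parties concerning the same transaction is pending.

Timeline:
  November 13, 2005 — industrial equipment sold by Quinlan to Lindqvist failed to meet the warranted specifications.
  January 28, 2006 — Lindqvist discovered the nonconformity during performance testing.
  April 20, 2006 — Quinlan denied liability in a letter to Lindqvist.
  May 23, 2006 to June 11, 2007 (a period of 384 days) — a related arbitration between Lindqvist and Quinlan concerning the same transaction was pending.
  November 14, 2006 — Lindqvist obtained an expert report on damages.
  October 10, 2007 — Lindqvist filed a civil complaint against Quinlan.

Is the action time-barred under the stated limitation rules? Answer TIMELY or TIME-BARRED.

Under the discovery rule, the claim accrued on January 28, 2006, when Lindqvist discovered the injury — not on the November 13, 2005 date of the underlying act.
6 months from January 28, 2006 is July 28, 2006.
The pending related arbitration from May 23, 2006 to June 11, 2007 tolled the period for 384 days, extending the deadline to August 16, 2007.
The other events in the timeline have no effect on the limitation period under the stated rules.
Filing on October 10, 2007 missed the August 16, 2007 deadline — the action is time-barred.

TIME-BARRED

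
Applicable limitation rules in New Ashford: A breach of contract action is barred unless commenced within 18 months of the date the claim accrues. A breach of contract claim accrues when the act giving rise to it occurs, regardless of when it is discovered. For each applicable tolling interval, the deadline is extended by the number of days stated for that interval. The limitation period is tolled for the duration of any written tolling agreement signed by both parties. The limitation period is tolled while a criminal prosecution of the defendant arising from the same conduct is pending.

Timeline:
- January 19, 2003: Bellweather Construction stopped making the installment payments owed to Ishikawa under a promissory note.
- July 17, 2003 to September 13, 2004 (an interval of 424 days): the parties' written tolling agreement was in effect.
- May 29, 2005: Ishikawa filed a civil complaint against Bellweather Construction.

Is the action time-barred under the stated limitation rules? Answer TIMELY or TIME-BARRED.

The limitation period began to run on January 19, 2003.
Adding the 18 months base period to January 19, 2003 gives a deadline of July 19, 2004, before any tolling.
The period was tolled for 424 days by the written tolling agreement (July 17, 2003 to September 13, 2004), pushing the deadline to September 16, 2005.
The May 29, 2005 filing precedes the September 16, 2005 deadline; the claim is timely.

TIMELY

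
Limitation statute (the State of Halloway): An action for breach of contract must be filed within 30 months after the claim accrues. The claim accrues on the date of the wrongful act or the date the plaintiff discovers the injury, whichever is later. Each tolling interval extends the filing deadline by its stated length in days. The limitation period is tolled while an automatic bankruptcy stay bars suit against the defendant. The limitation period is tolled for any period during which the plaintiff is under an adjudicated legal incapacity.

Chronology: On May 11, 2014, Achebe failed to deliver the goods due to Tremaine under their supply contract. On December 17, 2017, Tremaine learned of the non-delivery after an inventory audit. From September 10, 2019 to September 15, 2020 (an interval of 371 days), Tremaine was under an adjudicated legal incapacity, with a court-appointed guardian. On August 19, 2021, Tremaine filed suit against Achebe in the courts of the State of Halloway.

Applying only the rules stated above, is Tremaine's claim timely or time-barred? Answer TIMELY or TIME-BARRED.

TIME-BARRED

The claim accrued on December 17, 2017 — the later of the May 11, 2014 act and the December 17, 2017 discovery.
30 months from December 17, 2017 is June 17, 2020.
The period was tolled for 371 days by the plaintiff's legal incapacity (September 10, 2019 to September 15, 2020), pushing the deadline to June 23, 2021.
The August 19, 2021 filing falls after the June 23, 2021 deadline; the claim is time-barred.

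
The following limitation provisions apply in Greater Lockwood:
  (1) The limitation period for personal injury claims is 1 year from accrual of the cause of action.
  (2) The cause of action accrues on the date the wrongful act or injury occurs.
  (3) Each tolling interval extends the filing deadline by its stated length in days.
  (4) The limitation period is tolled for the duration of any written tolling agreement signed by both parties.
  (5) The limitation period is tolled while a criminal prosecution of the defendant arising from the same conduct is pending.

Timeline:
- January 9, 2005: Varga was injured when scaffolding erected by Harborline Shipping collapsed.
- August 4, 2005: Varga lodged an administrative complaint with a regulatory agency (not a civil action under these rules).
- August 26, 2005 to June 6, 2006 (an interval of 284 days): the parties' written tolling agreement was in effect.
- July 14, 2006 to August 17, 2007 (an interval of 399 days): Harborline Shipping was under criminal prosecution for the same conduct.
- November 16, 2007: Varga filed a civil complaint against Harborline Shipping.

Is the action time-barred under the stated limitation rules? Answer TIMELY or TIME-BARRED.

The limitation period began to run on January 9, 2005.
Adding the 1 year base period to January 9, 2005 gives a deadline of January 9, 2006, before any tolling.
The period was tolled for 284 days by the written tolling agreement (August 26, 2005 to June 6, 2006), pushing the deadline to October 20, 2006.
Because the pending criminal prosecution ran from July 14, 2006 to August 17, 2007, the deadline is extended by 399 days to November 23, 2007.
The other events in the timeline have no effect on the limitation period under the stated rules.
Filing on November 16, 2007 beat the November 23, 2007 deadline — the action is timely.

TIMELY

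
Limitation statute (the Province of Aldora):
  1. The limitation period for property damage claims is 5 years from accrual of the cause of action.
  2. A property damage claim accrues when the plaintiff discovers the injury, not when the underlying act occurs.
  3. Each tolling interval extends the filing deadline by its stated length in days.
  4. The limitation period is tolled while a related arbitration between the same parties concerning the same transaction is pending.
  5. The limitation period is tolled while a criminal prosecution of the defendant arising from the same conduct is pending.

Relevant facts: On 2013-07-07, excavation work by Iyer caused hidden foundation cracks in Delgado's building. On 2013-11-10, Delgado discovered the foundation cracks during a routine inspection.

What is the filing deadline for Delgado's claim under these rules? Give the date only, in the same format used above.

2018-11-10

The claim did not accrue until Delgado discovered the injury on 2013-11-10; the 2013-07-07 act date does not start the clock under the stated rule.
Adding the 5 years base period to 2013-11-10 gives a deadline of 2018-11-10, before any tolling.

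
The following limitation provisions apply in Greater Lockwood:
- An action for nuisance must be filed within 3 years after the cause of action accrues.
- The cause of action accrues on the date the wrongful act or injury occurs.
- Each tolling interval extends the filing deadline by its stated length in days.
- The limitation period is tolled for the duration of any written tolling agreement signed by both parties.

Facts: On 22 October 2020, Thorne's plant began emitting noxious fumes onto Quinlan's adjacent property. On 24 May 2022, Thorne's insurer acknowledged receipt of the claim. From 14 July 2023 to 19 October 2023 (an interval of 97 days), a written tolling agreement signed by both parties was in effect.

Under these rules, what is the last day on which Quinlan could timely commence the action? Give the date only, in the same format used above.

27 January 2024

The limitation period began to run on 22 October 2020.
3 years from 22 October 2020 is 22 October 2023.
The written tolling agreement from 14 July 2023 to 19 October 2023 tolled the period for 97 days, extending the deadline to 27 January 2024.
The other events in the timeline have no effect on the limitation period under the stated rules.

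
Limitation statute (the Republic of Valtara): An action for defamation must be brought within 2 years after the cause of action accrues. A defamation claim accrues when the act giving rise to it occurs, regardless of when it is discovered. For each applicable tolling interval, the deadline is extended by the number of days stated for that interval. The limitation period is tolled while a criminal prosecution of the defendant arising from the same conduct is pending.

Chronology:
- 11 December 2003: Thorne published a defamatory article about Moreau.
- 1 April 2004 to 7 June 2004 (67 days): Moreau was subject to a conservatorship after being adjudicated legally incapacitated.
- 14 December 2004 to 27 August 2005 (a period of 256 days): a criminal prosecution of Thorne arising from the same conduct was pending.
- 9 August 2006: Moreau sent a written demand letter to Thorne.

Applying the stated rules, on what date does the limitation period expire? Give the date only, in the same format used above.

24 August 2006

The cause of action accrued on 11 December 2003, the date of the act.
Adding the 2 years base period to 11 December 2003 gives a deadline of 11 December 2005, before any tolling.
The period was tolled for 256 days by the pending criminal prosecution (14 December 2004 to 27 August 2005), pushing the deadline to 24 August 2006.
No stated provision tolls the period for the plaintiff's incapacity, so the interval from 1 April 2004 to 7 June 2004 has no effect on the deadline.
The other events in the timeline have no effect on the limitation period under the stated rules.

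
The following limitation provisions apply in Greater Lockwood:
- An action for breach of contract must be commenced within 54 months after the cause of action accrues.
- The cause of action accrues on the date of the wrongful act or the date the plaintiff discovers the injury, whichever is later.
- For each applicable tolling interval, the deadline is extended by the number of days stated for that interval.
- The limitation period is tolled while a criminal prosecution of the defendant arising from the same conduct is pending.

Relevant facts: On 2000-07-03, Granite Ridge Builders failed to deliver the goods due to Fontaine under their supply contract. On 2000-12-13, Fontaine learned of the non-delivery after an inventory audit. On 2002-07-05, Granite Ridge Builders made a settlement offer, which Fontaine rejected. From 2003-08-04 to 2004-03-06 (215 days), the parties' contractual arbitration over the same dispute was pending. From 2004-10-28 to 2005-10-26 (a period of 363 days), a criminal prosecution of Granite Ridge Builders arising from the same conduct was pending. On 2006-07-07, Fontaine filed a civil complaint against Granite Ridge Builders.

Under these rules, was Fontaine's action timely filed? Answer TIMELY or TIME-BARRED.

TIME-BARRED

Because discovery on 2000-12-13 post-dates the 2000-07-03 act, accrual under the later-of rule falls on 2000-12-13.
Adding the 54 months base period to 2000-12-13 gives a deadline of 2005-06-13, before any tolling.
The pending criminal prosecution from 2004-10-28 to 2005-10-26 tolled the period for 363 days, extending the deadline to 2006-06-11.
Although a pending arbitration ran from 2003-08-04 to 2004-03-06, the stated rules do not make that a tolling event, so it is disregarded.
None of the other events listed affects the running of the period under the stated rules.
The 2006-07-07 filing falls after the 2006-06-11 deadline; the claim is time-barred.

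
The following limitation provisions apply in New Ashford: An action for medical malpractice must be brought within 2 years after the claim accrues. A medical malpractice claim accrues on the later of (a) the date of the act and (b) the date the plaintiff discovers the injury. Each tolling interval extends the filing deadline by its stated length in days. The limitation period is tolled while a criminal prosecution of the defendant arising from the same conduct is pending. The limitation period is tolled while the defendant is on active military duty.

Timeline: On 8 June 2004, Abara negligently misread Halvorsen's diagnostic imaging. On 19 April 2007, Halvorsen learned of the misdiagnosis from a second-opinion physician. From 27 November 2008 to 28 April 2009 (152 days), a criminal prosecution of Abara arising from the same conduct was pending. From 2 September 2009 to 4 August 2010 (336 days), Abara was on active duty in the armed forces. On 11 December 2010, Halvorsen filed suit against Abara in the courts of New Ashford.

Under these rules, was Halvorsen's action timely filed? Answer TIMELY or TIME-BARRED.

TIME-BARRED

Because discovery on 19 April 2007 post-dates the 8 June 2004 act, accrual under the later-of rule falls on 19 April 2007.
Adding the 2 years base period to 19 April 2007 gives a deadline of 19 April 2009, before any tolling.
The pending criminal prosecution from 27 November 2008 to 28 April 2009 tolled the period for 152 days, extending the deadline to 18 September 2009.
The defendant's active military service from 2 September 2009 to 4 August 2010 tolled the period for 336 days, extending the deadline to 20 August 2010.
Filing on 11 December 2010 missed the 20 August 2010 deadline — the action is time-barred.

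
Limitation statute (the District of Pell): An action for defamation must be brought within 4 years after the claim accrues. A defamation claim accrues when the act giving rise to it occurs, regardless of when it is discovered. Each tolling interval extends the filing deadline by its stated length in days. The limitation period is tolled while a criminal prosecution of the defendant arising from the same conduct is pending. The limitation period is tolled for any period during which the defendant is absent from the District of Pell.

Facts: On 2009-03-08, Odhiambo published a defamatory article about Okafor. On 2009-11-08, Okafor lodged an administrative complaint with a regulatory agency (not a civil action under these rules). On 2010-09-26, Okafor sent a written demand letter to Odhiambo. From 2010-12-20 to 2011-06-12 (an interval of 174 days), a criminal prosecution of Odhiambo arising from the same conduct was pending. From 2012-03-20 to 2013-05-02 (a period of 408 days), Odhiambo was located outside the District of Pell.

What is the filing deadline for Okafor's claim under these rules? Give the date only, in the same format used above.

The claim accrued on 2009-03-08, the date of the act.
Adding the 4 years base period to 2009-03-08 gives a deadline of 2013-03-08, before any tolling.
Because the pending criminal prosecution ran from 2010-12-20 to 2011-06-12, the deadline is extended by 174 days to 2013-08-29.
The defendant's absence from the jurisdiction from 2012-03-20 to 2013-05-02 tolled the period for 408 days, extending the deadline to 2014-10-11.
None of the other events listed affects the running of the period under the stated rules.

2014-10-11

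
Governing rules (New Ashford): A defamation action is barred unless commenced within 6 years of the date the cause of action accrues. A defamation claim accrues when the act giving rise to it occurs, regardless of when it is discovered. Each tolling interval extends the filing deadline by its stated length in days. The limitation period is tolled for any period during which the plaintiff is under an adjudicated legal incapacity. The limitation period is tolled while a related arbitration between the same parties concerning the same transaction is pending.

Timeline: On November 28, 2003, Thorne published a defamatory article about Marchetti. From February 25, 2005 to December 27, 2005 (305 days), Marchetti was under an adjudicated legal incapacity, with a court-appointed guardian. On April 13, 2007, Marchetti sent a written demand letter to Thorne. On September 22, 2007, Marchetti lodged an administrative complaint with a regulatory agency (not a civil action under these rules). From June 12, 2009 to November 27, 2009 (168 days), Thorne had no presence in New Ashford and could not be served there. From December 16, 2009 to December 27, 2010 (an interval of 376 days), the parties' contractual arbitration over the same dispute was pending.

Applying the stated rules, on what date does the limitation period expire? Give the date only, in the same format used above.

The cause of action accrued on November 28, 2003, the date of the act.
Adding the 6 years base period to November 28, 2003 gives a deadline of November 28, 2009, before any tolling.
Because the plaintiff's legal incapacity ran from February 25, 2005 to December 27, 2005, the deadline is extended by 305 days to September 29, 2010.
Because the pending related arbitration ran from December 16, 2009 to December 27, 2010, the deadline is extended by 376 days to October 10, 2011.
The defendant's absence from the jurisdiction from June 12, 2009 to November 27, 2009 does not toll the period, because no stated rule makes the defendant's absence a tolling event.
The other events in the timeline have no effect on the limitation period under the stated rules.

October 10, 2011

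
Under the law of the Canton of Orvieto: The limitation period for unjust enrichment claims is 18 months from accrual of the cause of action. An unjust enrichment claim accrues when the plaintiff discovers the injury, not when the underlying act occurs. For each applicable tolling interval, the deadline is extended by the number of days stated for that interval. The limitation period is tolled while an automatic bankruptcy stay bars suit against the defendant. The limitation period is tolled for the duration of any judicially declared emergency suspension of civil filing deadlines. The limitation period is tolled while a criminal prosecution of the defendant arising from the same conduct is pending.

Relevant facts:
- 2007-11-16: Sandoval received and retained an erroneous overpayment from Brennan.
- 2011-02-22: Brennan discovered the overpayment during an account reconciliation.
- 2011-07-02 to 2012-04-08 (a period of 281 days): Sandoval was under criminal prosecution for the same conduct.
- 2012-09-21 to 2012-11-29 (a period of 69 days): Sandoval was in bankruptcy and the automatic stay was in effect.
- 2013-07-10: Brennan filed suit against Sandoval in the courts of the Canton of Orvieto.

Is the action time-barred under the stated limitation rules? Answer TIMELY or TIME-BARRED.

TIMELY

Accrual is tied to discovery, so the period began on 2011-02-22 rather than on 2007-11-16 when the act occurred.
18 months from 2011-02-22 is 2012-08-22.
Because the pending criminal prosecution ran from 2011-07-02 to 2012-04-08, the deadline is extended by 281 days to 2013-05-30.
The period was tolled for 69 days by the automatic bankruptcy stay (2012-09-21 to 2012-11-29), pushing the deadline to 2013-08-07.
Filing on 2013-07-10 beat the 2013-08-07 deadline — the action is timely.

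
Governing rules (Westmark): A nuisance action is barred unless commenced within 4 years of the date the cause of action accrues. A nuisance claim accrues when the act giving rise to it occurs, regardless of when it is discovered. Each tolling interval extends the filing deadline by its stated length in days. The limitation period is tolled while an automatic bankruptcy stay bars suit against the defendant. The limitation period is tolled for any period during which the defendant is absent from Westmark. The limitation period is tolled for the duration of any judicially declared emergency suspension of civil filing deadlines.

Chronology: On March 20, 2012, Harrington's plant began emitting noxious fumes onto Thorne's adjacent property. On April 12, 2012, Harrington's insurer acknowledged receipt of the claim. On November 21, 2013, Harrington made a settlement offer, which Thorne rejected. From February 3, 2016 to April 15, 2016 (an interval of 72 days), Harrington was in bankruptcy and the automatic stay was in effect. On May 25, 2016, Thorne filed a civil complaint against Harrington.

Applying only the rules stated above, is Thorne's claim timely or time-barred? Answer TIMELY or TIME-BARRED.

The cause of action accrued on March 20, 2012, the date of the act.
4 years from March 20, 2012 is March 20, 2016.
The automatic bankruptcy stay from February 3, 2016 to April 15, 2016 tolled the period for 72 days, extending the deadline to May 31, 2016.
Nothing else in the chronology tolls or restarts the period.
Thorne filed on May 25, 2016, before the May 31, 2016 deadline, so the action is timely.

TIMELY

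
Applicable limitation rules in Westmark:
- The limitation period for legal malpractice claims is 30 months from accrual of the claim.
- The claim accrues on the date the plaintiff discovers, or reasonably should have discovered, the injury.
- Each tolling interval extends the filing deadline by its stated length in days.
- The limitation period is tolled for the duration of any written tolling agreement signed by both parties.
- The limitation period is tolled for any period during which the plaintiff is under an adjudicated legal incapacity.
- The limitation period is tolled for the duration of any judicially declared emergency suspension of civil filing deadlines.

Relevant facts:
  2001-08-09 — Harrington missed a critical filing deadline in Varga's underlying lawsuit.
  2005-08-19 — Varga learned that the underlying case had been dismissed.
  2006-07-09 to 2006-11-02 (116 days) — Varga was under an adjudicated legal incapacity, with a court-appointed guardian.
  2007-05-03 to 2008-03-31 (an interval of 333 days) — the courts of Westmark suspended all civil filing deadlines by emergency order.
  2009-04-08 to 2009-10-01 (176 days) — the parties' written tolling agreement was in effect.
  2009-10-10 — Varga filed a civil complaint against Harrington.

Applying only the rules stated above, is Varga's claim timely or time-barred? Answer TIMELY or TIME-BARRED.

The claim did not accrue until Varga discovered the injury on 2005-08-19; the 2001-08-09 act date does not start the clock under the stated rule.
30 months from 2005-08-19 is 2008-02-19.
The period was tolled for 116 days by the plaintiff's legal incapacity (2006-07-09 to 2006-11-02), pushing the deadline to 2008-06-14.
Because the emergency suspension of filing deadlines ran from 2007-05-03 to 2008-03-31, the deadline is extended by 333 days to 2009-05-13.
Because the written tolling agreement ran from 2009-04-08 to 2009-10-01, the deadline is extended by 176 days to 2009-11-05.
Filing on 2009-10-10 beat the 2009-11-05 deadline — the action is timely.

TIMELY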